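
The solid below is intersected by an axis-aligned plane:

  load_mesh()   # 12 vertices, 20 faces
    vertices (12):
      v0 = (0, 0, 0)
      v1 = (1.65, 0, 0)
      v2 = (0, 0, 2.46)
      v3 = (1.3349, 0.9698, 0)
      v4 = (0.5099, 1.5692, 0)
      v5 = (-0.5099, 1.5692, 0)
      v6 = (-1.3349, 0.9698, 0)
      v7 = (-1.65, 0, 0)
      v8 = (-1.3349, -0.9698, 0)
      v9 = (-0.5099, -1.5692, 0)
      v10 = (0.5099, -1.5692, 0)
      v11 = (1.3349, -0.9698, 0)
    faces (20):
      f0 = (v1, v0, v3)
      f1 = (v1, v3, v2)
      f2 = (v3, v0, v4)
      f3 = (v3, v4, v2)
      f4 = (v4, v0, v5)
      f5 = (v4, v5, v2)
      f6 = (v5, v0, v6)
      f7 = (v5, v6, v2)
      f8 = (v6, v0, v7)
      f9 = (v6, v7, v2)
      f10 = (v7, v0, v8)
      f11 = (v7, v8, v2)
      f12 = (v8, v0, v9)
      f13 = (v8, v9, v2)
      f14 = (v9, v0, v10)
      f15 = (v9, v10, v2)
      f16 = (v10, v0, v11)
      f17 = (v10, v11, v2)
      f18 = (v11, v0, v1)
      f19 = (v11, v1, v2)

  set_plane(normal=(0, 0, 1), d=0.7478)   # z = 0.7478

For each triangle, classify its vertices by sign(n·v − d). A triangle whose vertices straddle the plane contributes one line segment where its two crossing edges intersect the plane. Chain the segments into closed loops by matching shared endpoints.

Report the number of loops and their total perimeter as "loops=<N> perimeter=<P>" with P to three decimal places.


loops=1 perimeter=7.098

Straddling triangles (10 of 20):
  (v1,v3,v2) [--+] → (0.929112, 0.674997, 0.7478)–(1.14843, 0, 0.7478)  len=0.7097
  (v3,v4,v2) [--+] → (0.354899, 1.09219, 0.7478)–(0.929112, 0.674997, 0.7478)  len=0.7098
  (v4,v5,v2) [--+] → (-0.354899, 1.09219, 0.7478)–(0.354899, 1.09219, 0.7478)  len=0.7098
  (v5,v6,v2) [--+] → (-0.929112, 0.674997, 0.7478)–(-0.354899, 1.09219, 0.7478)  len=0.7098
  (v6,v7,v2) [--+] → (-1.14843, 0, 0.7478)–(-0.929112, 0.674997, 0.7478)  len=0.7097
  (v7,v8,v2) [--+] → (-0.929112, -0.674997, 0.7478)–(-1.14843, 0, 0.7478)  len=0.7097
  (v8,v9,v2) [--+] → (-0.354899, -1.09219, 0.7478)–(-0.929112, -0.674997, 0.7478)  len=0.7098
  (v9,v10,v2) [--+] → (0.354899, -1.09219, 0.7478)–(-0.354899, -1.09219, 0.7478)  len=0.7098
  (v10,v11,v2) [--+] → (0.929112, -0.674997, 0.7478)–(0.354899, -1.09219, 0.7478)  len=0.7098
  (v11,v1,v2) [--+] → (1.14843, 0, 0.7478)–(0.929112, -0.674997, 0.7478)  len=0.7097

Chained into 1 loop(s):
  loop 1: 10 segments, perimeter = 7.0976
Total perimeter = 7.098


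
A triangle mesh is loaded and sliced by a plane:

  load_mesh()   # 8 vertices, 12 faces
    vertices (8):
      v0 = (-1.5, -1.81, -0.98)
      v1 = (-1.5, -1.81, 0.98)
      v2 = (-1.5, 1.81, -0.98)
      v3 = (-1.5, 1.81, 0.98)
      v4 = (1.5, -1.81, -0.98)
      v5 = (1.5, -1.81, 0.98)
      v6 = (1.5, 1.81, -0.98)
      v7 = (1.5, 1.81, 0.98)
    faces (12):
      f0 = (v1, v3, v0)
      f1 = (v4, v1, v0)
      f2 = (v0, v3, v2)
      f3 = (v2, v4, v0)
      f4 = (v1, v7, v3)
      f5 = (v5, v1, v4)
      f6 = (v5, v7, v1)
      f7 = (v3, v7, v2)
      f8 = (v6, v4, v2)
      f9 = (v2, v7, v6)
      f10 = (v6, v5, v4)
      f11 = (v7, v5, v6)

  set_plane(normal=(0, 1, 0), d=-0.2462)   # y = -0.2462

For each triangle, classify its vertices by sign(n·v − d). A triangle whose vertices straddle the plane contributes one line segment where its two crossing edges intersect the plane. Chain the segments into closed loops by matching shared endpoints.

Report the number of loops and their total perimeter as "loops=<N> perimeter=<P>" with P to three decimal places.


loops=1 perimeter=9.920

Straddling triangles (8 of 12):
  (v1,v3,v0) [-+-] → (-1.5, -0.2462, 0.98)–(-1.5, -0.2462, -0.133302)  len=1.1133
  (v0,v3,v2) [-++] → (-1.5, -0.2462, -0.133302)–(-1.5, -0.2462, -0.98)  len=0.8467
  (v2,v4,v0) [+--] → (0.204033, -0.2462, -0.98)–(-1.5, -0.2462, -0.98)  len=1.7040
  (v1,v7,v3) [-++] → (-0.204033, -0.2462, 0.98)–(-1.5, -0.2462, 0.98)  len=1.2960
  (v5,v7,v1) [-+-] → (1.5, -0.2462, 0.98)–(-0.204033, -0.2462, 0.98)  len=1.7040
  (v6,v4,v2) [+-+] → (1.5, -0.2462, -0.98)–(0.204033, -0.2462, -0.98)  len=1.2960
  (v6,v5,v4) [+--] → (1.5, -0.2462, 0.133302)–(1.5, -0.2462, -0.98)  len=1.1133
  (v7,v5,v6) [+-+] → (1.5, -0.2462, 0.98)–(1.5, -0.2462, 0.133302)  len=0.8467

Chained into 1 loop(s):
  loop 1: 8 segments, perimeter = 9.9200
Total perimeter = 9.920


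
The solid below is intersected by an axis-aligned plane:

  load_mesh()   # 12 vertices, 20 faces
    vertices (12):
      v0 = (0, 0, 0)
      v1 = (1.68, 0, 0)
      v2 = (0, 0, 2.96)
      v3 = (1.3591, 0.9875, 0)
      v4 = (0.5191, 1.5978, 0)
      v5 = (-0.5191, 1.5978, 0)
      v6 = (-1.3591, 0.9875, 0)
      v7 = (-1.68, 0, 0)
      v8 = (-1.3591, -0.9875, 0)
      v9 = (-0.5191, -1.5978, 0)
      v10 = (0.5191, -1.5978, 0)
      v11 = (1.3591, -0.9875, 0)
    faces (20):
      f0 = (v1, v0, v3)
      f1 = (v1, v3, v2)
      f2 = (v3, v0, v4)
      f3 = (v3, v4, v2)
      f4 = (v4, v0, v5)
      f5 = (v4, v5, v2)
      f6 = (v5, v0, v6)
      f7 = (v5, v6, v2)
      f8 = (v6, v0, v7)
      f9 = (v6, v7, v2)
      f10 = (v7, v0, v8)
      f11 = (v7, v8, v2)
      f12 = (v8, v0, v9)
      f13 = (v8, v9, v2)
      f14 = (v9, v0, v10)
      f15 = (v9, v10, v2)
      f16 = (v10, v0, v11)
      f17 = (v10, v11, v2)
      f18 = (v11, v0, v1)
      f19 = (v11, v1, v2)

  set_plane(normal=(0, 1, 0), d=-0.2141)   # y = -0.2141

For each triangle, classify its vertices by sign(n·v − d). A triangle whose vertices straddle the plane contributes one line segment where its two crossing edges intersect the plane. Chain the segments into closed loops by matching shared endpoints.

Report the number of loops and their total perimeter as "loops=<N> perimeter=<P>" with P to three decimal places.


Straddling triangles (10 of 20):
  (v7,v0,v8) [++-] → (-0.294667, -0.2141, 0)–(-1.61043, -0.2141, 0)  len=1.3158
  (v7,v8,v2) [+-+] → (-1.61043, -0.2141, 0)–(-0.294667, -0.2141, 2.31824)  len=2.6656
  (v8,v0,v9) [-+-] → (-0.294667, -0.2141, 0)–(-0.0695577, -0.2141, 0)  len=0.2251
  (v8,v9,v2) [--+] → (-0.0695577, -0.2141, 2.56337)–(-0.294667, -0.2141, 2.31824)  len=0.3328
  (v9,v0,v10) [-+-] → (-0.0695577, -0.2141, 0)–(0.0695577, -0.2141, 0)  len=0.1391
  (v9,v10,v2) [--+] → (0.0695577, -0.2141, 2.56337)–(-0.0695577, -0.2141, 2.56337)  len=0.1391
  (v10,v0,v11) [-+-] → (0.0695577, -0.2141, 0)–(0.294667, -0.2141, 0)  len=0.2251
  (v10,v11,v2) [--+] → (0.294667, -0.2141, 2.31824)–(0.0695577, -0.2141, 2.56337)  len=0.3328
  (v11,v0,v1) [-++] → (0.294667, -0.2141, 0)–(1.61043, -0.2141, 0)  len=1.3158
  (v11,v1,v2) [-++] → (1.61043, -0.2141, 0)–(0.294667, -0.2141, 2.31824)  len=2.6656

Chained into 1 loop(s):
  loop 1: 10 segments, perimeter = 9.3568
Total perimeter = 9.357

loops=1 perimeter=9.357


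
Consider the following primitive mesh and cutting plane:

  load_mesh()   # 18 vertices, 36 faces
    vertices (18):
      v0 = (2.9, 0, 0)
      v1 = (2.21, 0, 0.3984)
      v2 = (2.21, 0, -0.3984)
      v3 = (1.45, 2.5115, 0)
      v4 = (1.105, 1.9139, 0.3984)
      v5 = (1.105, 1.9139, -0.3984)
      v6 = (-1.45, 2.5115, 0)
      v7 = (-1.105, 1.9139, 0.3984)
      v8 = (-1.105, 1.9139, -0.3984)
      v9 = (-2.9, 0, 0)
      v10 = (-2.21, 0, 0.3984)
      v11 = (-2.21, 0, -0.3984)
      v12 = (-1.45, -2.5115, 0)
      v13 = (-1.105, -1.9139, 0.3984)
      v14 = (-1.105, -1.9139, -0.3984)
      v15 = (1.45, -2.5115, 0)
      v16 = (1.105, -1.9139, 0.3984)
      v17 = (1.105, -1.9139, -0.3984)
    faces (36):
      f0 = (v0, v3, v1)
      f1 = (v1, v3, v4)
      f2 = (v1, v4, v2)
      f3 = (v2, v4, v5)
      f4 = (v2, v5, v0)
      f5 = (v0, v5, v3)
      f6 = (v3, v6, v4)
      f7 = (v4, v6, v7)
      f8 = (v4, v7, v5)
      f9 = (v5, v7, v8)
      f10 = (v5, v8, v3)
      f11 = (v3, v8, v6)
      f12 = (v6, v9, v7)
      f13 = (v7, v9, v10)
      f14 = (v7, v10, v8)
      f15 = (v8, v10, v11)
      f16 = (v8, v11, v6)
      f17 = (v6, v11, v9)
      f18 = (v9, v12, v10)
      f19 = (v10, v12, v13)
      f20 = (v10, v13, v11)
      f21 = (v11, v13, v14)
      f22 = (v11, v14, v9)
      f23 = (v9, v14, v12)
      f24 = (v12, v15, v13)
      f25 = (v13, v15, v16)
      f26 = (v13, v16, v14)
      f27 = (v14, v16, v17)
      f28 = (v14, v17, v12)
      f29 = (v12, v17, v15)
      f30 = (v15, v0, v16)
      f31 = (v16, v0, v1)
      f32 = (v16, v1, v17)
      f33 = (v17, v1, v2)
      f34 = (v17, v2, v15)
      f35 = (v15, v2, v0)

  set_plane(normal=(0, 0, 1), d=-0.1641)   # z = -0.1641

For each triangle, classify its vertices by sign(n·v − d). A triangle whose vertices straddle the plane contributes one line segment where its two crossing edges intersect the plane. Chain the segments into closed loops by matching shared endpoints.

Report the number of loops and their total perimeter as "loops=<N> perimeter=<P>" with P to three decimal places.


Straddling triangles (24 of 36):
  (v1,v4,v2) [++-] → (1.88507, 0.562785, -0.1641)–(2.21, 0, -0.1641)  len=0.6498
  (v2,v4,v5) [-+-] → (1.88507, 0.562785, -0.1641)–(1.105, 1.9139, -0.1641)  len=1.5601
  (v2,v5,v0) [--+] → (2.16064, 0.788331, -0.1641)–(2.61579, 0, -0.1641)  len=0.9103
  (v0,v5,v3) [+-+] → (2.16064, 0.788331, -0.1641)–(1.3079, 2.26535, -0.1641)  len=1.7055
  (v4,v7,v5) [++-] → (0.455147, 1.9139, -0.1641)–(1.105, 1.9139, -0.1641)  len=0.6499
  (v5,v7,v8) [-+-] → (0.455147, 1.9139, -0.1641)–(-1.105, 1.9139, -0.1641)  len=1.5601
  (v5,v8,v3) [--+] → (0.397602, 2.26535, -0.1641)–(1.3079, 2.26535, -0.1641)  len=0.9103
  (v3,v8,v6) [+-+] → (0.397602, 2.26535, -0.1641)–(-1.3079, 2.26535, -0.1641)  len=1.7055
  (v7,v10,v8) [++-] → (-1.42993, 1.35112, -0.1641)–(-1.105, 1.9139, -0.1641)  len=0.6498
  (v8,v10,v11) [-+-] → (-1.42993, 1.35112, -0.1641)–(-2.21, 0, -0.1641)  len=1.5601
  (v8,v11,v6) [--+] → (-1.76304, 1.47702, -0.1641)–(-1.3079, 2.26535, -0.1641)  len=0.9103
  (v6,v11,v9) [+-+] → (-1.76304, 1.47702, -0.1641)–(-2.61579, 0, -0.1641)  len=1.7055
  (v10,v13,v11) [++-] → (-1.88507, -0.562785, -0.1641)–(-2.21, 0, -0.1641)  len=0.6498
  (v11,v13,v14) [-+-] → (-1.88507, -0.562785, -0.1641)–(-1.105, -1.9139, -0.1641)  len=1.5601
  (v11,v14,v9) [--+] → (-2.16064, -0.788331, -0.1641)–(-2.61579, 0, -0.1641)  len=0.9103
  (v9,v14,v12) [+-+] → (-2.16064, -0.788331, -0.1641)–(-1.3079, -2.26535, -0.1641)  len=1.7055
  (v13,v16,v14) [++-] → (-0.455147, -1.9139, -0.1641)–(-1.105, -1.9139, -0.1641)  len=0.6499
  (v14,v16,v17) [-+-] → (-0.455147, -1.9139, -0.1641)–(1.105, -1.9139, -0.1641)  len=1.5601
  (v14,v17,v12) [--+] → (-0.397602, -2.26535, -0.1641)–(-1.3079, -2.26535, -0.1641)  len=0.9103
  (v12,v17,v15) [+-+] → (-0.397602, -2.26535, -0.1641)–(1.3079, -2.26535, -0.1641)  len=1.7055
  (v16,v1,v17) [++-] → (1.42993, -1.35112, -0.1641)–(1.105, -1.9139, -0.1641)  len=0.6498
  (v17,v1,v2) [-+-] → (1.42993, -1.35112, -0.1641)–(2.21, 0, -0.1641)  len=1.5601
  (v17,v2,v15) [--+] → (1.76304, -1.47702, -0.1641)–(1.3079, -2.26535, -0.1641)  len=0.9103
  (v15,v2,v0) [+-+] → (1.76304, -1.47702, -0.1641)–(2.61579, 0, -0.1641)  len=1.7055

Chained into 2 loop(s):
  loop 1: 12 segments, perimeter = 13.2599
  loop 2: 12 segments, perimeter = 15.6948
Total perimeter = 28.955

loops=2 perimeter=28.955


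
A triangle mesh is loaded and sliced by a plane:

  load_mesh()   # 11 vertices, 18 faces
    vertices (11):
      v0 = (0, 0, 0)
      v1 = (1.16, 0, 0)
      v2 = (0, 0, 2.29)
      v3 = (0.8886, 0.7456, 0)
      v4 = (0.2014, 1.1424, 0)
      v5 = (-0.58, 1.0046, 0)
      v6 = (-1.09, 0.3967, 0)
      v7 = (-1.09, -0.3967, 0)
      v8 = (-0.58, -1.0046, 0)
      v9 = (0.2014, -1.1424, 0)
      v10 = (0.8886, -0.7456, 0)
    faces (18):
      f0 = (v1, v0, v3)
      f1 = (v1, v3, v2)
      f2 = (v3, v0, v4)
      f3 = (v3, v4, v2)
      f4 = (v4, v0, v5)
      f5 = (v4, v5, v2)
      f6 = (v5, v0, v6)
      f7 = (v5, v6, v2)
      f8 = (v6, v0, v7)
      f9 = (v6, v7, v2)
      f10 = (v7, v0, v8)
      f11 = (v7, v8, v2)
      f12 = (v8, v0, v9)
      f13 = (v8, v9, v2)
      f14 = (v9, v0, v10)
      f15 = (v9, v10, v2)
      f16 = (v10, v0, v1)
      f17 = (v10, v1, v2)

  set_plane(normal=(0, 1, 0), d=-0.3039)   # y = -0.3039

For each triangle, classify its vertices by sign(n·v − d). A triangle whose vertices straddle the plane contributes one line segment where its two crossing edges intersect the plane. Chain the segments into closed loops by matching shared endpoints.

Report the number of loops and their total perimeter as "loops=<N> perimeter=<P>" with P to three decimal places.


loops=1 perimeter=6.195

Straddling triangles (10 of 18):
  (v6,v0,v7) [++-] → (-0.835016, -0.3039, 0)–(-1.09, -0.3039, 0)  len=0.2550
  (v6,v7,v2) [+-+] → (-1.09, -0.3039, 0)–(-0.835016, -0.3039, 0.5357)  len=0.5933
  (v7,v0,v8) [-+-] → (-0.835016, -0.3039, 0)–(-0.175455, -0.3039, 0)  len=0.6596
  (v7,v8,v2) [--+] → (-0.175455, -0.3039, 1.59726)–(-0.835016, -0.3039, 0.5357)  len=1.2498
  (v8,v0,v9) [-+-] → (-0.175455, -0.3039, 0)–(0.0535762, -0.3039, 0)  len=0.2290
  (v8,v9,v2) [--+] → (0.0535762, -0.3039, 1.68082)–(-0.175455, -0.3039, 1.59726)  len=0.2438
  (v9,v0,v10) [-+-] → (0.0535762, -0.3039, 0)–(0.362186, -0.3039, 0)  len=0.3086
  (v9,v10,v2) [--+] → (0.362186, -0.3039, 1.35662)–(0.0535762, -0.3039, 1.68082)  len=0.4476
  (v10,v0,v1) [-++] → (0.362186, -0.3039, 0)–(1.04938, -0.3039, 0)  len=0.6872
  (v10,v1,v2) [-++] → (1.04938, -0.3039, 0)–(0.362186, -0.3039, 1.35662)  len=1.5207

Chained into 1 loop(s):
  loop 1: 10 segments, perimeter = 6.1946
Total perimeter = 6.195


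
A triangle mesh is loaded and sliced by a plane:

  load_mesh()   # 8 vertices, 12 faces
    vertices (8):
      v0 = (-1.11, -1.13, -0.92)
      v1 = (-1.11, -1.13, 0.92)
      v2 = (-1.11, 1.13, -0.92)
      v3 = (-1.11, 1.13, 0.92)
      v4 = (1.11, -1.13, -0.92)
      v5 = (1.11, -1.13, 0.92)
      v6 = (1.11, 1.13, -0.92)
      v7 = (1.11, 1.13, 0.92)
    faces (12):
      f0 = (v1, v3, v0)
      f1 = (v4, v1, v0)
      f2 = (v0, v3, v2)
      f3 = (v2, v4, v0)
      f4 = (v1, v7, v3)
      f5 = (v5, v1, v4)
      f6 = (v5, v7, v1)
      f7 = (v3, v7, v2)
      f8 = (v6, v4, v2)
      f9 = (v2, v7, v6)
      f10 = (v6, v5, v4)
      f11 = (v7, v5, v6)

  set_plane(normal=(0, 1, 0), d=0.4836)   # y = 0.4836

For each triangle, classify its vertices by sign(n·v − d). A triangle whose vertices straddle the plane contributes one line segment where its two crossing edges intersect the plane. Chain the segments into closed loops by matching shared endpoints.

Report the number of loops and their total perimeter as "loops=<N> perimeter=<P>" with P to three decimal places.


Straddling triangles (8 of 12):
  (v1,v3,v0) [-+-] → (-1.11, 0.4836, 0.92)–(-1.11, 0.4836, 0.393727)  len=0.5263
  (v0,v3,v2) [-++] → (-1.11, 0.4836, 0.393727)–(-1.11, 0.4836, -0.92)  len=1.3137
  (v2,v4,v0) [+--] → (-0.475041, 0.4836, -0.92)–(-1.11, 0.4836, -0.92)  len=0.6350
  (v1,v7,v3) [-++] → (0.475041, 0.4836, 0.92)–(-1.11, 0.4836, 0.92)  len=1.5850
  (v5,v7,v1) [-+-] → (1.11, 0.4836, 0.92)–(0.475041, 0.4836, 0.92)  len=0.6350
  (v6,v4,v2) [+-+] → (1.11, 0.4836, -0.92)–(-0.475041, 0.4836, -0.92)  len=1.5850
  (v6,v5,v4) [+--] → (1.11, 0.4836, -0.393727)–(1.11, 0.4836, -0.92)  len=0.5263
  (v7,v5,v6) [+-+] → (1.11, 0.4836, 0.92)–(1.11, 0.4836, -0.393727)  len=1.3137

Chained into 1 loop(s):
  loop 1: 8 segments, perimeter = 8.1200
Total perimeter = 8.120

loops=1 perimeter=8.120


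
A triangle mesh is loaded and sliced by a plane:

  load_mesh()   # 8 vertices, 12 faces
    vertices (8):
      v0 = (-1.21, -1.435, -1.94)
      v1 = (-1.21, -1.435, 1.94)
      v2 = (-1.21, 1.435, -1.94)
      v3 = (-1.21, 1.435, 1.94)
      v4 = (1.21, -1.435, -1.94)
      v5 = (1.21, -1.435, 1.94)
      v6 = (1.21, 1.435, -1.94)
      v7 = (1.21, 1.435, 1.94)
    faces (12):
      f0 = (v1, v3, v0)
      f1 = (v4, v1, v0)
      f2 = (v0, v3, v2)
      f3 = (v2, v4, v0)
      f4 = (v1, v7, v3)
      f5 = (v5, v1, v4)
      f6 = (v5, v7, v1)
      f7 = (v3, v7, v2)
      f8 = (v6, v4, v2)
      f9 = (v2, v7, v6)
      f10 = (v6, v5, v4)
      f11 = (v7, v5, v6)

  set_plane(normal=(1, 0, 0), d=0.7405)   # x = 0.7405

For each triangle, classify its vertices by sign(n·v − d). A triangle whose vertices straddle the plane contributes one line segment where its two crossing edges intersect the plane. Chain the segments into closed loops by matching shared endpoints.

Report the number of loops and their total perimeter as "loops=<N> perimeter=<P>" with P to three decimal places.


Straddling triangles (8 of 12):
  (v4,v1,v0) [+--] → (0.7405, -1.435, -1.18725)–(0.7405, -1.435, -1.94)  len=0.7528
  (v2,v4,v0) [-+-] → (0.7405, -0.878196, -1.94)–(0.7405, -1.435, -1.94)  len=0.5568
  (v1,v7,v3) [-+-] → (0.7405, 0.878196, 1.94)–(0.7405, 1.435, 1.94)  len=0.5568
  (v5,v1,v4) [+-+] → (0.7405, -1.435, 1.94)–(0.7405, -1.435, -1.18725)  len=3.1272
  (v5,v7,v1) [++-] → (0.7405, 0.878196, 1.94)–(0.7405, -1.435, 1.94)  len=2.3132
  (v3,v7,v2) [-+-] → (0.7405, 1.435, 1.94)–(0.7405, 1.435, 1.18725)  len=0.7528
  (v6,v4,v2) [++-] → (0.7405, -0.878196, -1.94)–(0.7405, 1.435, -1.94)  len=2.3132
  (v2,v7,v6) [-++] → (0.7405, 1.435, 1.18725)–(0.7405, 1.435, -1.94)  len=3.1272

Chained into 1 loop(s):
  loop 1: 8 segments, perimeter = 13.5000
Total perimeter = 13.500

loops=1 perimeter=13.500


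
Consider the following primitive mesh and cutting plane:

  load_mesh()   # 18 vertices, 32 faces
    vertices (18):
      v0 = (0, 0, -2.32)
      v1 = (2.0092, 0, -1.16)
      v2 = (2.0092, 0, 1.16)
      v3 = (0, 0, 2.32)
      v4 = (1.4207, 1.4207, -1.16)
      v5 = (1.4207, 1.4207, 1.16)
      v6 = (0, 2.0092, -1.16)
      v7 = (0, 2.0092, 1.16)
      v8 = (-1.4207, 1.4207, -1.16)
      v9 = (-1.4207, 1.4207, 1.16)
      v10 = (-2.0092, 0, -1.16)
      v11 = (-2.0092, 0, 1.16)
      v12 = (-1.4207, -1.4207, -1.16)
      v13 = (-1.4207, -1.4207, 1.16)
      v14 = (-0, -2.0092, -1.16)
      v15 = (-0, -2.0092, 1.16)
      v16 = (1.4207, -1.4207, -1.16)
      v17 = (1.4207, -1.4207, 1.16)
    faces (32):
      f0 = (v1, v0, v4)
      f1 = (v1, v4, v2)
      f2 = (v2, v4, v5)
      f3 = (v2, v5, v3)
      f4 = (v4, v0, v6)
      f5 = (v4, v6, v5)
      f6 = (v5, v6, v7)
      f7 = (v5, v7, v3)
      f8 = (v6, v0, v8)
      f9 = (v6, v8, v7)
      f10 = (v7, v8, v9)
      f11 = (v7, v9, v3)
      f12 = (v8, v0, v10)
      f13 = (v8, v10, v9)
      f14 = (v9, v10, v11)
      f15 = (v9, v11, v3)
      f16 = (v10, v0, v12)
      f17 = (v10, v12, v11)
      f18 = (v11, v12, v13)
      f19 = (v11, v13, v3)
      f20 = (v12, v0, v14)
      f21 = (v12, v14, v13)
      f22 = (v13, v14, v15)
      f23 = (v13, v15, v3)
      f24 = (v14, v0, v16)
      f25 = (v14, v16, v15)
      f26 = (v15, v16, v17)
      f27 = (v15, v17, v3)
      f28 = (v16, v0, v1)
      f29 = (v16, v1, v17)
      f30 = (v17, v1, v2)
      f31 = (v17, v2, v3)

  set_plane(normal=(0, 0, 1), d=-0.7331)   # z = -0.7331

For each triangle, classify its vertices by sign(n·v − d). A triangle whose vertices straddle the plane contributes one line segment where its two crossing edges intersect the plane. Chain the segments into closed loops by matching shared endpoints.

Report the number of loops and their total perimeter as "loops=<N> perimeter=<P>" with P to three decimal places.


Straddling triangles (16 of 32):
  (v1,v4,v2) [--+] → (1.52899, 1.15928, -0.7331)–(2.0092, 0, -0.7331)  len=1.2548
  (v2,v4,v5) [+-+] → (1.52899, 1.15928, -0.7331)–(1.4207, 1.4207, -0.7331)  len=0.2830
  (v4,v6,v5) [--+] → (0.261421, 1.90091, -0.7331)–(1.4207, 1.4207, -0.7331)  len=1.2548
  (v5,v6,v7) [+-+] → (0.261421, 1.90091, -0.7331)–(0, 2.0092, -0.7331)  len=0.2830
  (v6,v8,v7) [--+] → (-1.15928, 1.52899, -0.7331)–(0, 2.0092, -0.7331)  len=1.2548
  (v7,v8,v9) [+-+] → (-1.15928, 1.52899, -0.7331)–(-1.4207, 1.4207, -0.7331)  len=0.2830
  (v8,v10,v9) [--+] → (-1.90091, 0.261421, -0.7331)–(-1.4207, 1.4207, -0.7331)  len=1.2548
  (v9,v10,v11) [+-+] → (-1.90091, 0.261421, -0.7331)–(-2.0092, 0, -0.7331)  len=0.2830
  (v10,v12,v11) [--+] → (-1.52899, -1.15928, -0.7331)–(-2.0092, 0, -0.7331)  len=1.2548
  (v11,v12,v13) [+-+] → (-1.52899, -1.15928, -0.7331)–(-1.4207, -1.4207, -0.7331)  len=0.2830
  (v12,v14,v13) [--+] → (-0.261421, -1.90091, -0.7331)–(-1.4207, -1.4207, -0.7331)  len=1.2548
  (v13,v14,v15) [+-+] → (-0.261421, -1.90091, -0.7331)–(0, -2.0092, -0.7331)  len=0.2830
  (v14,v16,v15) [--+] → (1.15928, -1.52899, -0.7331)–(0, -2.0092, -0.7331)  len=1.2548
  (v15,v16,v17) [+-+] → (1.15928, -1.52899, -0.7331)–(1.4207, -1.4207, -0.7331)  len=0.2830
  (v16,v1,v17) [--+] → (1.90091, -0.261421, -0.7331)–(1.4207, -1.4207, -0.7331)  len=1.2548
  (v17,v1,v2) [+-+] → (1.90091, -0.261421, -0.7331)–(2.0092, 0, -0.7331)  len=0.2830

Chained into 1 loop(s):
  loop 1: 16 segments, perimeter = 12.3021
Total perimeter = 12.302

loops=1 perimeter=12.302


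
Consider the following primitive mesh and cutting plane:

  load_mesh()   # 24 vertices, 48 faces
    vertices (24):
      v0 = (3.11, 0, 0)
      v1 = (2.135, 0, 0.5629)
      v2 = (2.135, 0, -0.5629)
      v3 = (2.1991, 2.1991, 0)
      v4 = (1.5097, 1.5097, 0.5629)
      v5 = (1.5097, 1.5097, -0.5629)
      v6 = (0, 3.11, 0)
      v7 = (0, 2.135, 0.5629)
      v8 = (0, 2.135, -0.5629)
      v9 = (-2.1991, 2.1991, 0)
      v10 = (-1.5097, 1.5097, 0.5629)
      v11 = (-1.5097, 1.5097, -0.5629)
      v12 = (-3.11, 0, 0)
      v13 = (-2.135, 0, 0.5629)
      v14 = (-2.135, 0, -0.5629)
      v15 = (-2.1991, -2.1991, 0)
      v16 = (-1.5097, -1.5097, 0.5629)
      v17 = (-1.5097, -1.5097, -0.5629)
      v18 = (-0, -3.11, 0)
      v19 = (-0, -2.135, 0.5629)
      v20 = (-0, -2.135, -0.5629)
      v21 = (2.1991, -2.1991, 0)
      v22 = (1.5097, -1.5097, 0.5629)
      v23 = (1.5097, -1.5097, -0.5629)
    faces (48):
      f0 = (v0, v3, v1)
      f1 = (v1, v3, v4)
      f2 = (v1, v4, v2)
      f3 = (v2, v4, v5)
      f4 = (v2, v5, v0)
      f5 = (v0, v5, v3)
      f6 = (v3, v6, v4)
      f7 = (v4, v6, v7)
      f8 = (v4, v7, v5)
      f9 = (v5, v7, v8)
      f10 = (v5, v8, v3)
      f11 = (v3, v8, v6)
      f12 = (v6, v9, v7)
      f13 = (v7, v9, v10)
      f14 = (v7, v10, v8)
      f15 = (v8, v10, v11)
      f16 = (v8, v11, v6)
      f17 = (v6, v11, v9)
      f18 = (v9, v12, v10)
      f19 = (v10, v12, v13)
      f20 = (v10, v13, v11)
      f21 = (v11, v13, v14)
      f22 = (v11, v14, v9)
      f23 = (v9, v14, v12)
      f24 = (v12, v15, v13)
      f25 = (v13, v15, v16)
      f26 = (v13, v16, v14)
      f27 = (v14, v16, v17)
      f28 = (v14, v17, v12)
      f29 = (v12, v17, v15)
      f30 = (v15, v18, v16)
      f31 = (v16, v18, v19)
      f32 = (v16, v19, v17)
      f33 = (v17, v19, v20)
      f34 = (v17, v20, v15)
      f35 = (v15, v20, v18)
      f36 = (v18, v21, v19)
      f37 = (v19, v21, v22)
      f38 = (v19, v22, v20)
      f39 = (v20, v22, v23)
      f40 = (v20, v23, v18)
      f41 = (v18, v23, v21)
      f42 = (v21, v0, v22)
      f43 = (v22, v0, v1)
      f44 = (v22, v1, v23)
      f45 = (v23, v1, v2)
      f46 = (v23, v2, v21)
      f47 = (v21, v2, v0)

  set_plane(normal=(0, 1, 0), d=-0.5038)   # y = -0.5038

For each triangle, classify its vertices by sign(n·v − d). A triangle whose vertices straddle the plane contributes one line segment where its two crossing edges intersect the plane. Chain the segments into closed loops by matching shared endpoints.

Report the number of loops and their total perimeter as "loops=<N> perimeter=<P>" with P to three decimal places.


Straddling triangles (12 of 48):
  (v12,v15,v13) [+-+] → (-2.90132, -0.5038, 0)–(-2.14968, -0.5038, 0.433943)  len=0.8679
  (v13,v15,v16) [+--] → (-2.14968, -0.5038, 0.433943)–(-1.92633, -0.5038, 0.5629)  len=0.2579
  (v13,v16,v14) [+-+] → (-1.92633, -0.5038, 0.5629)–(-1.92633, -0.5038, -0.187211)  len=0.7501
  (v14,v16,v17) [+--] → (-1.92633, -0.5038, -0.187211)–(-1.92633, -0.5038, -0.5629)  len=0.3757
  (v14,v17,v12) [+-+] → (-1.92633, -0.5038, -0.5629)–(-2.57597, -0.5038, -0.187845)  len=0.7501
  (v12,v17,v15) [+--] → (-2.57597, -0.5038, -0.187845)–(-2.90132, -0.5038, 0)  len=0.3757
  (v21,v0,v22) [-+-] → (2.90132, -0.5038, 0)–(2.57597, -0.5038, 0.187845)  len=0.3757
  (v22,v0,v1) [-++] → (2.57597, -0.5038, 0.187845)–(1.92633, -0.5038, 0.5629)  len=0.7501
  (v22,v1,v23) [-+-] → (1.92633, -0.5038, 0.5629)–(1.92633, -0.5038, 0.187211)  len=0.3757
  (v23,v1,v2) [-++] → (1.92633, -0.5038, 0.187211)–(1.92633, -0.5038, -0.5629)  len=0.7501
  (v23,v2,v21) [-+-] → (1.92633, -0.5038, -0.5629)–(2.14968, -0.5038, -0.433943)  len=0.2579
  (v21,v2,v0) [-++] → (2.14968, -0.5038, -0.433943)–(2.90132, -0.5038, 0)  len=0.8679

Chained into 2 loop(s):
  loop 1: 6 segments, perimeter = 3.3774
  loop 2: 6 segments, perimeter = 3.3774
Total perimeter = 6.755

loops=2 perimeter=6.755


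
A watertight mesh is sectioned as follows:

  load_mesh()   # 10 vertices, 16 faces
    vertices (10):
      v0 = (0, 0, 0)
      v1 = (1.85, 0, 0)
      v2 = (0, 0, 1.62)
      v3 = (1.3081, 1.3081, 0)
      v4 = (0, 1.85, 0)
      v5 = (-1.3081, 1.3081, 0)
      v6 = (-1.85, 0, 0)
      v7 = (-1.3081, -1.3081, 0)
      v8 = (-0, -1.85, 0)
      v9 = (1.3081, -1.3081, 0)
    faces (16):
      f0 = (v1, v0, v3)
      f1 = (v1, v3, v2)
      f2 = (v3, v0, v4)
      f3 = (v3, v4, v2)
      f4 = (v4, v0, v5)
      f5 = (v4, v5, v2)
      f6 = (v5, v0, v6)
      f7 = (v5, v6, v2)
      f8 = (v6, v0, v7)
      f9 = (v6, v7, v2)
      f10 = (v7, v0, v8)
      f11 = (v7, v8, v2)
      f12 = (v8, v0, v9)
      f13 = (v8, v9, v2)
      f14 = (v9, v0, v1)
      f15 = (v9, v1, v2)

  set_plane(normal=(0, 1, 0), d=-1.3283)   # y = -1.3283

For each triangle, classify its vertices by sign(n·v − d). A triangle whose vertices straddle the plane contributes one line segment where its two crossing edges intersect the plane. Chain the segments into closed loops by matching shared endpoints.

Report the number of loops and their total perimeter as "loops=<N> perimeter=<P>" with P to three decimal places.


Straddling triangles (4 of 16):
  (v7,v0,v8) [++-] → (0, -1.3283, 0)–(-1.25934, -1.3283, 0)  len=1.2593
  (v7,v8,v2) [+-+] → (-1.25934, -1.3283, 0)–(0, -1.3283, 0.45684)  len=1.3396
  (v8,v0,v9) [-++] → (0, -1.3283, 0)–(1.25934, -1.3283, 0)  len=1.2593
  (v8,v9,v2) [-++] → (1.25934, -1.3283, 0)–(0, -1.3283, 0.45684)  len=1.3396

Chained into 1 loop(s):
  loop 1: 4 segments, perimeter = 5.1980
Total perimeter = 5.198

loops=1 perimeter=5.198


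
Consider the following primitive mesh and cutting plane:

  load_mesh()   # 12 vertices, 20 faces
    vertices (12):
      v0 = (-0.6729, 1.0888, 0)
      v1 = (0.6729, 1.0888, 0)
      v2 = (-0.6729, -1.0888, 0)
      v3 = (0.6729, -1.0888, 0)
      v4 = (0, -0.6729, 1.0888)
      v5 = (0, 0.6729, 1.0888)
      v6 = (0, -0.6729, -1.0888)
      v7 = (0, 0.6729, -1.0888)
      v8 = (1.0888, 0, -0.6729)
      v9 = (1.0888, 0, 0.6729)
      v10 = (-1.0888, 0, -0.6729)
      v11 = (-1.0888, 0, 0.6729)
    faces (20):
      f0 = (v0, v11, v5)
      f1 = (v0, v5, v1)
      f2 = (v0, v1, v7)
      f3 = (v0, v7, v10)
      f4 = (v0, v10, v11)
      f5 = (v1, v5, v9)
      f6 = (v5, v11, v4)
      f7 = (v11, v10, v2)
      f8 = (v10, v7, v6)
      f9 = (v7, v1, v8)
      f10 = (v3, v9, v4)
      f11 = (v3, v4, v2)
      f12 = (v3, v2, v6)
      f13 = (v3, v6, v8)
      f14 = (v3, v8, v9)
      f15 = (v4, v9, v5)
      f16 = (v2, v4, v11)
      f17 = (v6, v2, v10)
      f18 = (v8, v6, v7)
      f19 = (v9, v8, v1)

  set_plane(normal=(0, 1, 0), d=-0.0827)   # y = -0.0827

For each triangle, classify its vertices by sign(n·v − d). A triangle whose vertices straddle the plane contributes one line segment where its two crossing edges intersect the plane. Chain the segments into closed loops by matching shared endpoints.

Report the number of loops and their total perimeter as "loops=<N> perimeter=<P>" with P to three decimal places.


loops=1 perimeter=7.155

Straddling triangles (10 of 20):
  (v5,v11,v4) [++-] → (-0.954986, -0.0827, 0.724014)–(0, -0.0827, 1.0888)  len=1.0223
  (v11,v10,v2) [++-] → (-1.05721, -0.0827, -0.62179)–(-1.05721, -0.0827, 0.62179)  len=1.2436
  (v10,v7,v6) [++-] → (0, -0.0827, -1.0888)–(-0.954986, -0.0827, -0.724014)  len=1.0223
  (v3,v9,v4) [-+-] → (1.05721, -0.0827, 0.62179)–(0.954986, -0.0827, 0.724014)  len=0.1446
  (v3,v6,v8) [--+] → (0.954986, -0.0827, -0.724014)–(1.05721, -0.0827, -0.62179)  len=0.1446
  (v3,v8,v9) [-++] → (1.05721, -0.0827, -0.62179)–(1.05721, -0.0827, 0.62179)  len=1.2436
  (v4,v9,v5) [-++] → (0.954986, -0.0827, 0.724014)–(0, -0.0827, 1.0888)  len=1.0223
  (v2,v4,v11) [--+] → (-0.954986, -0.0827, 0.724014)–(-1.05721, -0.0827, 0.62179)  len=0.1446
  (v6,v2,v10) [--+] → (-1.05721, -0.0827, -0.62179)–(-0.954986, -0.0827, -0.724014)  len=0.1446
  (v8,v6,v7) [+-+] → (0.954986, -0.0827, -0.724014)–(0, -0.0827, -1.0888)  len=1.0223

Chained into 1 loop(s):
  loop 1: 10 segments, perimeter = 7.1546
Total perimeter = 7.155


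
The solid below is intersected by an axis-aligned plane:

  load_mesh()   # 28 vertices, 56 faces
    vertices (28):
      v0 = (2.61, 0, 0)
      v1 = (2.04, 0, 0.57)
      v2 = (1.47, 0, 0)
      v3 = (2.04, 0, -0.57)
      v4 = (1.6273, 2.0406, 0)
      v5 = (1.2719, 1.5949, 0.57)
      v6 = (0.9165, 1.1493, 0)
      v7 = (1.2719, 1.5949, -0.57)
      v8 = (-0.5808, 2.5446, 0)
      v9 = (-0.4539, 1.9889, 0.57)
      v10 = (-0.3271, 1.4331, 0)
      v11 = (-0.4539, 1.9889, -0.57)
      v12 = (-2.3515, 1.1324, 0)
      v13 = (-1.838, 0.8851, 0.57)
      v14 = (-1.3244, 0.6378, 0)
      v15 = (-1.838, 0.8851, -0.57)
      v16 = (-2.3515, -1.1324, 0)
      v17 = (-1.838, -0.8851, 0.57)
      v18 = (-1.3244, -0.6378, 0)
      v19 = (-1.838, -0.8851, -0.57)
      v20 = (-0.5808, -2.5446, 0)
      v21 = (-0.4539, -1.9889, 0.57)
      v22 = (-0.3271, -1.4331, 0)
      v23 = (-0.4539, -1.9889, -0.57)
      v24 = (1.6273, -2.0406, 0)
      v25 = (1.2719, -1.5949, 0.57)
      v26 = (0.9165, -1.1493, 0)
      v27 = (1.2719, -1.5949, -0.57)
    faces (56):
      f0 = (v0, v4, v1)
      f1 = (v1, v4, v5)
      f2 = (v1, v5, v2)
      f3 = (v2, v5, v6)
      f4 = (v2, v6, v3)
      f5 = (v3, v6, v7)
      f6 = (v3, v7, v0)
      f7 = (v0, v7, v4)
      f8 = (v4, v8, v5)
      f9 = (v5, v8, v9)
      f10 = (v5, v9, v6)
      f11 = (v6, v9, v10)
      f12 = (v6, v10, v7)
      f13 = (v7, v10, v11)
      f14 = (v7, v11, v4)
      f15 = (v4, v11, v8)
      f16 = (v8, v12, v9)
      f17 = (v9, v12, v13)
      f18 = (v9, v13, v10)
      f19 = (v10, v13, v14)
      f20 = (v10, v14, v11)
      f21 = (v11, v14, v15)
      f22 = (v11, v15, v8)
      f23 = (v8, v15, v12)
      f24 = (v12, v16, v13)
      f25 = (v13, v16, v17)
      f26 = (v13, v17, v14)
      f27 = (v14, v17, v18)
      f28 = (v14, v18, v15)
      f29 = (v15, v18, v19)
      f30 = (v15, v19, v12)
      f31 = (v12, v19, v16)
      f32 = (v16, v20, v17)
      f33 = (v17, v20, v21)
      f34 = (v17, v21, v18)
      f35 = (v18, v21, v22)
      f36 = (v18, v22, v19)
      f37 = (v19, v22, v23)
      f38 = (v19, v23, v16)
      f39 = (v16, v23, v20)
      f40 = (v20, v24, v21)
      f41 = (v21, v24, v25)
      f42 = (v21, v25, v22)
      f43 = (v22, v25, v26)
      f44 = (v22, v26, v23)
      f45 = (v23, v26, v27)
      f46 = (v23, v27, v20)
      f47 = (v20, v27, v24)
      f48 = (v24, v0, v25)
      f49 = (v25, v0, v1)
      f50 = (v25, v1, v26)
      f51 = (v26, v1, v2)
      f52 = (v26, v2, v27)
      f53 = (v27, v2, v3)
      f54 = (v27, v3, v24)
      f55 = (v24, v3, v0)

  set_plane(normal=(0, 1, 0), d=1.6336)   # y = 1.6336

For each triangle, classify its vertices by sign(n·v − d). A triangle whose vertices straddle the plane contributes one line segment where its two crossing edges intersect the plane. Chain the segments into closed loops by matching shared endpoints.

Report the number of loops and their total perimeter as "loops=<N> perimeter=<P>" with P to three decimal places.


Straddling triangles (16 of 56):
  (v0,v4,v1) [-+-] → (1.8233, 1.6336, 0)–(1.70961, 1.6336, 0.113687)  len=0.1608
  (v1,v4,v5) [-+-] → (1.70961, 1.6336, 0.113687)–(1.30276, 1.6336, 0.520507)  len=0.5754
  (v0,v7,v4) [--+] → (1.30276, 1.6336, -0.520507)–(1.8233, 1.6336, 0)  len=0.7361
  (v4,v8,v5) [++-] → (1.1964, 1.6336, 0.546773)–(1.30276, 1.6336, 0.520507)  len=0.1096
  (v5,v8,v9) [-++] → (1.1964, 1.6336, 0.546773)–(1.10239, 1.6336, 0.57)  len=0.0968
  (v5,v9,v6) [-+-] → (1.10239, 1.6336, 0.57)–(0.126023, 1.6336, 0.328789)  len=1.0057
  (v6,v9,v10) [-+-] → (0.126023, 1.6336, 0.328789)–(-0.372842, 1.6336, 0.205623)  len=0.5138
  (v7,v10,v11) [--+] → (-0.372842, 1.6336, -0.205623)–(1.10239, 1.6336, -0.57)  len=1.5196
  (v7,v11,v4) [-++] → (1.10239, 1.6336, -0.57)–(1.30276, 1.6336, -0.520507)  len=0.2064
  (v8,v12,v9) [+-+] → (-1.72307, 1.6336, 0)–(-1.24108, 1.6336, 0.333548)  len=0.5861
  (v9,v12,v13) [+--] → (-1.24108, 1.6336, 0.333548)–(-0.899425, 1.6336, 0.57)  len=0.4155
  (v9,v13,v10) [+--] → (-0.899425, 1.6336, 0.57)–(-0.372842, 1.6336, 0.205623)  len=0.6404
  (v10,v14,v11) [--+] → (-0.682816, 1.6336, -0.420107)–(-0.372842, 1.6336, -0.205623)  len=0.3769
  (v11,v14,v15) [+--] → (-0.682816, 1.6336, -0.420107)–(-0.899425, 1.6336, -0.57)  len=0.2634
  (v11,v15,v8) [+-+] → (-0.899425, 1.6336, -0.57)–(-1.27095, 1.6336, -0.312908)  len=0.4518
  (v8,v15,v12) [+--] → (-1.27095, 1.6336, -0.312908)–(-1.72307, 1.6336, 0)  len=0.5498

Chained into 1 loop(s):
  loop 1: 16 segments, perimeter = 8.2082
Total perimeter = 8.208

loops=1 perimeter=8.208


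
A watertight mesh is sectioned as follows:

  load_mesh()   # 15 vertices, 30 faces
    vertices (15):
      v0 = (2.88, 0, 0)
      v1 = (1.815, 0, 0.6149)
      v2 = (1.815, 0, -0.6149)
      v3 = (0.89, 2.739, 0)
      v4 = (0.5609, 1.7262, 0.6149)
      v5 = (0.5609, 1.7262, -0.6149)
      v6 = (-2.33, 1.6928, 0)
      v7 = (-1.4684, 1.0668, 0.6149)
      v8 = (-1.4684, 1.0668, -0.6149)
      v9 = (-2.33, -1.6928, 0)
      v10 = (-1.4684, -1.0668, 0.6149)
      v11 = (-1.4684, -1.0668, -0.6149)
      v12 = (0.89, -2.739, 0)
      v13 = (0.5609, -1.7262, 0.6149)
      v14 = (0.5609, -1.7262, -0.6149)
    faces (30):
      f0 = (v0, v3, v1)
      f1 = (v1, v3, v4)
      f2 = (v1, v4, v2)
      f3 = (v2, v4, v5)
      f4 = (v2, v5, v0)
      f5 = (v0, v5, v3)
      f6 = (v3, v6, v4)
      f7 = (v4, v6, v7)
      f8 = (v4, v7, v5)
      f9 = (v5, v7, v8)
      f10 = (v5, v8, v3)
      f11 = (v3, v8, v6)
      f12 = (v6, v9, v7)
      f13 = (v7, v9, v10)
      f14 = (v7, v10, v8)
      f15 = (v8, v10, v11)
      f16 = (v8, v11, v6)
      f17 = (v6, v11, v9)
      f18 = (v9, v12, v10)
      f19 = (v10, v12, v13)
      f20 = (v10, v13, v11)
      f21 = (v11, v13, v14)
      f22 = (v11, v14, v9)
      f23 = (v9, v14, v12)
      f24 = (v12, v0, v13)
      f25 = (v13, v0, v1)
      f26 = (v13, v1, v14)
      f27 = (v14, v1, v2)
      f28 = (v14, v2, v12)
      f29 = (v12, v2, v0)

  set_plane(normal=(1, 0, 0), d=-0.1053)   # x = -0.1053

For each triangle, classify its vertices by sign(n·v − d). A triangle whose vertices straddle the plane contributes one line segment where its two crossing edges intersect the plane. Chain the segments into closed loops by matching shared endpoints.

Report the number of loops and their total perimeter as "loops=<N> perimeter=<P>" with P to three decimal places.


Straddling triangles (12 of 30):
  (v3,v6,v4) [+-+] → (-0.1053, 2.41562, 0)–(-0.1053, 1.7185, 0.473198)  len=0.8425
  (v4,v6,v7) [+--] → (-0.1053, 1.7185, 0.473198)–(-0.1053, 1.50973, 0.6149)  len=0.2523
  (v4,v7,v5) [+-+] → (-0.1053, 1.50973, 0.6149)–(-0.1053, 1.50973, -0.211168)  len=0.8261
  (v5,v7,v8) [+--] → (-0.1053, 1.50973, -0.211168)–(-0.1053, 1.50973, -0.6149)  len=0.4037
  (v5,v8,v3) [+-+] → (-0.1053, 1.50973, -0.6149)–(-0.1053, 2.03329, -0.259502)  len=0.6328
  (v3,v8,v6) [+--] → (-0.1053, 2.03329, -0.259502)–(-0.1053, 2.41562, 0)  len=0.4621
  (v9,v12,v10) [-+-] → (-0.1053, -2.41562, 0)–(-0.1053, -2.03329, 0.259502)  len=0.4621
  (v10,v12,v13) [-++] → (-0.1053, -2.03329, 0.259502)–(-0.1053, -1.50973, 0.6149)  len=0.6328
  (v10,v13,v11) [-+-] → (-0.1053, -1.50973, 0.6149)–(-0.1053, -1.50973, 0.211168)  len=0.4037
  (v11,v13,v14) [-++] → (-0.1053, -1.50973, 0.211168)–(-0.1053, -1.50973, -0.6149)  len=0.8261
  (v11,v14,v9) [-+-] → (-0.1053, -1.50973, -0.6149)–(-0.1053, -1.7185, -0.473198)  len=0.2523
  (v9,v14,v12) [-++] → (-0.1053, -1.7185, -0.473198)–(-0.1053, -2.41562, 0)  len=0.8425

Chained into 2 loop(s):
  loop 1: 6 segments, perimeter = 3.4195
  loop 2: 6 segments, perimeter = 3.4195
Total perimeter = 6.839

loops=2 perimeter=6.839


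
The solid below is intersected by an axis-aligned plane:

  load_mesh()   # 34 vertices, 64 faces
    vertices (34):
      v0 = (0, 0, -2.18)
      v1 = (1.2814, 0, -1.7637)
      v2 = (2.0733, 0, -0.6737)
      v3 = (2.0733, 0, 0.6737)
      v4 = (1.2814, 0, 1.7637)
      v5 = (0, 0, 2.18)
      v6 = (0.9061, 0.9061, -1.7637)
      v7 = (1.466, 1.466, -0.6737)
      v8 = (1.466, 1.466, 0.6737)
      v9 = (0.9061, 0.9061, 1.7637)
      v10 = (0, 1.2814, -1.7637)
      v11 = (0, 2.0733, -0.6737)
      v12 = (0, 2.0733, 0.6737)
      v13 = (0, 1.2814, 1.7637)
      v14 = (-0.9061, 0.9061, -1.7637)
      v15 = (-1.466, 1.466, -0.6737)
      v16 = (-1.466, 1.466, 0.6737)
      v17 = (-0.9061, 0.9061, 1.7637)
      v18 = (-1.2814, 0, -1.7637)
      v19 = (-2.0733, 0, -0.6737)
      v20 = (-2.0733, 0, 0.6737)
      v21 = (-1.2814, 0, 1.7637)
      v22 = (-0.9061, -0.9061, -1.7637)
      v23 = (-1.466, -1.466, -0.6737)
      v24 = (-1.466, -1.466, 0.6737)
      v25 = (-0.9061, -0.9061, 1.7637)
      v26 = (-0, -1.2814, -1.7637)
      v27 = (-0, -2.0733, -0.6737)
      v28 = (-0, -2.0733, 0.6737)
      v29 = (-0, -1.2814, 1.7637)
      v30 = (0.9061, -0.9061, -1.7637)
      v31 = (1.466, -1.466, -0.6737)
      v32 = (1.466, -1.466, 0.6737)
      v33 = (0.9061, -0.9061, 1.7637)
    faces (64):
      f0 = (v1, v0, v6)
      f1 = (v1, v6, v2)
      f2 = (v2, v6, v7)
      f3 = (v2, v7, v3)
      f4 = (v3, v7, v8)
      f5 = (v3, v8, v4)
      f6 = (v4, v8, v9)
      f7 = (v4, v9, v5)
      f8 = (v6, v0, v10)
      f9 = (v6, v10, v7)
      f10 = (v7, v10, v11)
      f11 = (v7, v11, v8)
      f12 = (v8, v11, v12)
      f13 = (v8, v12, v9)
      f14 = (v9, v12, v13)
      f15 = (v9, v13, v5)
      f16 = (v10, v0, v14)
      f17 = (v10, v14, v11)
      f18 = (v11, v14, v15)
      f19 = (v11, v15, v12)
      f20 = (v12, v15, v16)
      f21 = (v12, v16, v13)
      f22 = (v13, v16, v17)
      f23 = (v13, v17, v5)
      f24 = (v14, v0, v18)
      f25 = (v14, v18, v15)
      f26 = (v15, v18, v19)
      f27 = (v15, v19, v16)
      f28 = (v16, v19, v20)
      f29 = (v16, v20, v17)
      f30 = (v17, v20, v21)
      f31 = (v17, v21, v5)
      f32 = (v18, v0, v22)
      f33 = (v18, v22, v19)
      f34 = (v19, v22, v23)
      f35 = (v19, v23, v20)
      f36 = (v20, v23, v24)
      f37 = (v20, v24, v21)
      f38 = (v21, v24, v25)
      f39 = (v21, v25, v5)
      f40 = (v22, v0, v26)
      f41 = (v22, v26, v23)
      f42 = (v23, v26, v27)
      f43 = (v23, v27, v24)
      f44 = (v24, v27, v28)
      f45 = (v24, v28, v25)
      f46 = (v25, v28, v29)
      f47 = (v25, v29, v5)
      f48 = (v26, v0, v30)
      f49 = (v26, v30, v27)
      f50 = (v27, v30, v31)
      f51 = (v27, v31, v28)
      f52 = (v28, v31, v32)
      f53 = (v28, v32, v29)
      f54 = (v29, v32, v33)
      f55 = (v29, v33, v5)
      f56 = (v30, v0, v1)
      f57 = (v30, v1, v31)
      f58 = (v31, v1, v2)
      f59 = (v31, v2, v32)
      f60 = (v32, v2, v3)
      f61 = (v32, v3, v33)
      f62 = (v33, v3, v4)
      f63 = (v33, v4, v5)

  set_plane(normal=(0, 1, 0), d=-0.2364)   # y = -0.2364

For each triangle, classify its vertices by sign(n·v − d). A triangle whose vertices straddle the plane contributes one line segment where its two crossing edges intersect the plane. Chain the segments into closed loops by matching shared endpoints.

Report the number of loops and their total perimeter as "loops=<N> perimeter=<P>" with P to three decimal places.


Straddling triangles (20 of 64):
  (v18,v0,v22) [++-] → (-0.2364, -0.2364, -2.07139)–(-1.18348, -0.2364, -1.7637)  len=0.9958
  (v18,v22,v19) [+-+] → (-1.18348, -0.2364, -1.7637)–(-1.76878, -0.2364, -0.958079)  len=0.9958
  (v19,v22,v23) [+--] → (-1.76878, -0.2364, -0.958079)–(-1.97537, -0.2364, -0.6737)  len=0.3515
  (v19,v23,v20) [+-+] → (-1.97537, -0.2364, -0.6737)–(-1.97537, -0.2364, 0.456425)  len=1.1301
  (v20,v23,v24) [+--] → (-1.97537, -0.2364, 0.456425)–(-1.97537, -0.2364, 0.6737)  len=0.2173
  (v20,v24,v21) [+-+] → (-1.97537, -0.2364, 0.6737)–(-1.31117, -0.2364, 1.58793)  len=1.1300
  (v21,v24,v25) [+--] → (-1.31117, -0.2364, 1.58793)–(-1.18348, -0.2364, 1.7637)  len=0.2172
  (v21,v25,v5) [+-+] → (-1.18348, -0.2364, 1.7637)–(-0.2364, -0.2364, 2.07139)  len=0.9958
  (v22,v0,v26) [-+-] → (-0.2364, -0.2364, -2.07139)–(0, -0.2364, -2.1032)  len=0.2385
  (v25,v29,v5) [--+] → (0, -0.2364, 2.1032)–(-0.2364, -0.2364, 2.07139)  len=0.2385
  (v26,v0,v30) [-+-] → (0, -0.2364, -2.1032)–(0.2364, -0.2364, -2.07139)  len=0.2385
  (v29,v33,v5) [--+] → (0.2364, -0.2364, 2.07139)–(0, -0.2364, 2.1032)  len=0.2385
  (v30,v0,v1) [-++] → (0.2364, -0.2364, -2.07139)–(1.18348, -0.2364, -1.7637)  len=0.9958
  (v30,v1,v31) [-+-] → (1.18348, -0.2364, -1.7637)–(1.31117, -0.2364, -1.58793)  len=0.2172
  (v31,v1,v2) [-++] → (1.31117, -0.2364, -1.58793)–(1.97537, -0.2364, -0.6737)  len=1.1300
  (v31,v2,v32) [-+-] → (1.97537, -0.2364, -0.6737)–(1.97537, -0.2364, -0.456425)  len=0.2173
  (v32,v2,v3) [-++] → (1.97537, -0.2364, -0.456425)–(1.97537, -0.2364, 0.6737)  len=1.1301
  (v32,v3,v33) [-+-] → (1.97537, -0.2364, 0.6737)–(1.76878, -0.2364, 0.958079)  len=0.3515
  (v33,v3,v4) [-++] → (1.76878, -0.2364, 0.958079)–(1.18348, -0.2364, 1.7637)  len=0.9958
  (v33,v4,v5) [-++] → (1.18348, -0.2364, 1.7637)–(0.2364, -0.2364, 2.07139)  len=0.9958

Chained into 1 loop(s):
  loop 1: 20 segments, perimeter = 13.0213
Total perimeter = 13.021

loops=1 perimeter=13.021
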